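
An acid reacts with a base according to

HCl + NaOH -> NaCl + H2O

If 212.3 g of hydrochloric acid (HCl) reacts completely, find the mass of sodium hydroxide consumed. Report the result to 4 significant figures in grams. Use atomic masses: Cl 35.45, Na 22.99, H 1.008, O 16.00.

232.9 g

M(HCl) = 1.008 + 35.45 = 36.458 g/mol.
M(NaOH) = 22.99 + 16.00 + 1.008 = 39.998 g/mol.
n(HCl) = 212.30 g / 36.458 g/mol = 5.8231 mol.
From the equation the HCl:NaOH mole ratio is 1:1, so n(NaOH) = 5.8231 × 1/1 = 5.8231 mol.
Mass of NaOH = 5.8231 mol × 39.998 g/mol = 232.91 g.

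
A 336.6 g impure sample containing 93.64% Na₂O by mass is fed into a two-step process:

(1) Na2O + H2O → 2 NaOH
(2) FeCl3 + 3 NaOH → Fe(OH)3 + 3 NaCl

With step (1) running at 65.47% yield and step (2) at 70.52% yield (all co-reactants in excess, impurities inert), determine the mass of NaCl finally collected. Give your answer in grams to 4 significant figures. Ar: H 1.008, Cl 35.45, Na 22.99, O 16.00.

Pure Na2O = 336.6 × 0.9364 = 315.19 g.
M(Na2O) = 2(22.99) + 16.00 = 61.98 g/mol.
M(NaCl) = 22.99 + 35.45 = 58.44 g/mol.
n(Na2O) = 315.19 / 61.98 = 5.0854 mol.
Step 1 (Na2O:NaOH = 1:2): theoretical n(NaOH) = 10.171 mol; at 65.47% yield, n(NaOH) = 6.6588 mol.
Step 2 (NaOH:NaCl = 3:3): theoretical n(NaCl) = 6.6588 mol, so theoretical mass = 6.6588 × 58.44 = 389.14 g.
At 70.52% yield, actual mass of NaCl = 389.14 × 0.7052 = 274.42 g.

274.4 g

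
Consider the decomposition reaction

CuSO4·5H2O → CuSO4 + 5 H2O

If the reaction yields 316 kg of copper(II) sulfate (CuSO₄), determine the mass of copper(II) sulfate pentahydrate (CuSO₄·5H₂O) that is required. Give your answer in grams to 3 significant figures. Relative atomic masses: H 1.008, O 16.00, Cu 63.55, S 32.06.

494000 g

M(CuSO4) = 63.55 + 32.06 + 4(16.00) = 159.61 g/mol.
M(CuSO4·5H2O) = 63.55 + 32.06 + 9(16.00) + 10(1.008) = 249.69 g/mol.
Convert: 316 kg = 316000 g.
n(CuSO4) = 316000 g / 159.61 g/mol = 1980 mol.
From the equation the CuSO4:CuSO4·5H2O mole ratio is 1:1, so n(CuSO4·5H2O) = 1980 × 1/1 = 1980 mol.
Mass of CuSO4·5H2O = 1980 mol × 249.69 g/mol = 494300 g.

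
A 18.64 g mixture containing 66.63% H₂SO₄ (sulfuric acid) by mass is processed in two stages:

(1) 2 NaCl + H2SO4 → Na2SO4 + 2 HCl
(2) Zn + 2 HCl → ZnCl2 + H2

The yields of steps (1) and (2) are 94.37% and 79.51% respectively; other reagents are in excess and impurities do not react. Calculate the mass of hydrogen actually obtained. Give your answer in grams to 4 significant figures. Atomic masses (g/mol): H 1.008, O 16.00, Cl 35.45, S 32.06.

Pure H2SO4 = 18.64 × 0.6663 = 12.420 g.
M(H2SO4) = 2(1.008) + 32.06 + 4(16.00) = 98.076 g/mol.
M(H2) = 2(1.008) = 2.016 g/mol.
n(H2SO4) = 12.420 / 98.076 = 0.12663 mol.
Step 1 (H2SO4:HCl = 1:2): theoretical n(HCl) = 0.25327 mol; at 94.37% yield, n(HCl) = 0.23901 mol.
Step 2 (HCl:H2 = 2:1): theoretical n(H2) = 0.11951 mol, so theoretical mass = 0.11951 × 2.016 = 0.24092 g.
At 79.51% yield, actual mass of H2 = 0.24092 × 0.7951 = 0.19156 g.

0.1916 g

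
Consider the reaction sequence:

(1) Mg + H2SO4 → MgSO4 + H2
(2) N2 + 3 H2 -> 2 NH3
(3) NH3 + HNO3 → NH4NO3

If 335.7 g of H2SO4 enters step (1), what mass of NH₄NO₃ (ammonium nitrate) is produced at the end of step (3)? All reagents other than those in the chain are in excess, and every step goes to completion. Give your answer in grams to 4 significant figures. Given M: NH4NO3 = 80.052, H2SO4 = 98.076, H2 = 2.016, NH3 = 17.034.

n(H2SO4) = 335.7 / 98.076 = 3.4229 mol.
Reaction (1): H2SO4→H2 ratio 1:1 ⇒ n(H2) = 3.4229 mol.
Reaction (2): H2→NH3 ratio 3:2 ⇒ n(NH3) = 2.2819 mol.
Reaction (3): NH3→NH4NO3 ratio 1:1 ⇒ n(NH4NO3) = 2.2819 mol.
Mass of NH4NO3 = 2.2819 × 80.052 = 182.67 g.

182.7 g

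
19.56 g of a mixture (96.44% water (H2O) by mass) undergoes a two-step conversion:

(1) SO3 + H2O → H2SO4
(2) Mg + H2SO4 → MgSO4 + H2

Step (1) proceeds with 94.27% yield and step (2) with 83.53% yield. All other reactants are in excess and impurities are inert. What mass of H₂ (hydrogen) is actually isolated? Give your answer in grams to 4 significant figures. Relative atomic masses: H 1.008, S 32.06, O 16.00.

1.662 g

Pure H2O = 19.56 × 0.9644 = 18.864 g.
M(H2O) = 2(1.008) + 16.00 = 18.016 g/mol.
M(H2) = 2(1.008) = 2.016 g/mol.
n(H2O) = 18.864 / 18.016 = 1.0471 mol.
Step 1 (H2O:H2SO4 = 1:1): theoretical n(H2SO4) = 1.0471 mol; at 94.27% yield, n(H2SO4) = 0.98705 mol.
Step 2 (H2SO4:H2 = 1:1): theoretical n(H2) = 0.98705 mol, so theoretical mass = 0.98705 × 2.016 = 1.9899 g.
At 83.53% yield, actual mass of H2 = 1.9899 × 0.8353 = 1.6622 g.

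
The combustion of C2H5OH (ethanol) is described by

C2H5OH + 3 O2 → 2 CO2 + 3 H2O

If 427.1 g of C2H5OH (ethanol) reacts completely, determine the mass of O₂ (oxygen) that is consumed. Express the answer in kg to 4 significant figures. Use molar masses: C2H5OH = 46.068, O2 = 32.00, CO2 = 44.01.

n(C2H5OH) = 427.10 g / 46.068 g/mol = 9.2711 mol.
From the equation the C2H5OH:O2 mole ratio is 1:3, so n(O2) = 9.2711 × 3/1 = 27.813 mol.
Mass of O2 = 27.813 mol × 32.00 g/mol = 890.02 g.
Converting to kg: 890.02 g = 0.8900 kg.

0.8900 kg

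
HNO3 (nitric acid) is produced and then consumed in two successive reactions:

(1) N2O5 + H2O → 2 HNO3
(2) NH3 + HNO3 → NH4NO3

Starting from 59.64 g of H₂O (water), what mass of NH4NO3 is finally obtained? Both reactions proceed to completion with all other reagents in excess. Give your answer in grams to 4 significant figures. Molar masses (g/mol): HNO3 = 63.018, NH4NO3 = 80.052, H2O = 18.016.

n(H2O) = 59.640 / 18.016 = 3.3104 mol.
Step 1 gives a 1:2 ratio of H2O to HNO3, so n(HNO3) = 6.6208 mol.
In step 2 the HNO3:NH4NO3 ratio is 1:1, so n(NH4NO3) = 6.6208 mol.
Mass of NH4NO3 = 6.6208 × 80.052 = 530.01 g.

530.0 g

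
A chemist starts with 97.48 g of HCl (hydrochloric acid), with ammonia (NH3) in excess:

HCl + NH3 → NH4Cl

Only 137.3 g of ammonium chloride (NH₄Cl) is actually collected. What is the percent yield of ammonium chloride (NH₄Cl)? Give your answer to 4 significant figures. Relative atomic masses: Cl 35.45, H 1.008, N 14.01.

M(HCl) = 1.008 + 35.45 = 36.458 g/mol.
M(NH4Cl) = 14.01 + 4(1.008) + 35.45 = 53.492 g/mol.
n(HCl) = 97.480 g / 36.458 g/mol = 2.6738 mol.
From the equation the HCl:NH4Cl mole ratio is 1:1, so n(NH4Cl) = 2.6738 × 1/1 = 2.6738 mol.
Mass of NH4Cl = 2.6738 mol × 53.492 g/mol = 143.02 g.
This is the theoretical yield. Percent yield = 137.3 g / 143.02 g × 100% = 95.997%.

96.00 %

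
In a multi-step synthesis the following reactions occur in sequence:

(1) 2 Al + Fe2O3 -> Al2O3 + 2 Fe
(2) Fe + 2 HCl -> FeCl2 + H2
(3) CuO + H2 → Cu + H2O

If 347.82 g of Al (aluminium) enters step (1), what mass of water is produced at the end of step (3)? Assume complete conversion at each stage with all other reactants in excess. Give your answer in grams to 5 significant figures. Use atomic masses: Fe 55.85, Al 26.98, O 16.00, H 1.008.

M(Al) = 26.98 g/mol.
M(H2O) = 2(1.008) + 16.00 = 18.016 g/mol.
n(Al) = 347.82 / 26.98 = 12.8918 mol.
Reaction (1): Al→Fe ratio 2:2 ⇒ n(Fe) = 12.8918 mol.
Reaction (2): Fe→H2 ratio 1:1 ⇒ n(H2) = 12.8918 mol.
Reaction (3): H2→H2O ratio 1:1 ⇒ n(H2O) = 12.8918 mol.
Mass of H2O = 12.8918 × 18.016 = 232.258 g.

232.26 g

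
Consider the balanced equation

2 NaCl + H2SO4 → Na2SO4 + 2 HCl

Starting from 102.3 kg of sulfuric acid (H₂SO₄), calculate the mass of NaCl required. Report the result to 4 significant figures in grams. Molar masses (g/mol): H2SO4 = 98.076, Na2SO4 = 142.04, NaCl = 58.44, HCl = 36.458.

121900 g

Convert: 102.3 kg = 102300 g.
n(H2SO4) = 102300 g / 98.076 g/mol = 1043.1 mol.
From the equation the H2SO4:NaCl mole ratio is 1:2, so n(NaCl) = 1043.1 × 2/1 = 2086.1 mol.
Mass of NaCl = 2086.1 mol × 58.44 g/mol = 121910 g.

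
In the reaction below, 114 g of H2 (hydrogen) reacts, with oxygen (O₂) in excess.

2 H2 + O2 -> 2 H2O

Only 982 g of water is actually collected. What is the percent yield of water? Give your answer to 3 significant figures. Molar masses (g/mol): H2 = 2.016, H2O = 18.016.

96.4 %

n(H2) = 114.0 g / 2.016 g/mol = 56.55 mol.
From the equation the H2:H2O mole ratio is 2:2, so n(H2O) = 56.55 × 2/2 = 56.55 mol.
Mass of H2O = 56.55 mol × 18.016 g/mol = 1019 g.
This is the theoretical yield. Percent yield = 982 g / 1019 g × 100% = 96.39%.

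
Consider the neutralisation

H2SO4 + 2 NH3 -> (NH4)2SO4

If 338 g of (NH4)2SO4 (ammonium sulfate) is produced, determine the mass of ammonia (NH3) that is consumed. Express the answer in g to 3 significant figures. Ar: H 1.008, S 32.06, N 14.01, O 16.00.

M((NH4)2SO4) = 2(14.01) + 8(1.008) + 32.06 + 4(16.00) = 132.144 g/mol.
M(NH3) = 14.01 + 3(1.008) = 17.034 g/mol.
n((NH4)2SO4) = 338.0 g / 132.144 g/mol = 2.558 mol.
From the equation the (NH4)2SO4:NH3 mole ratio is 1:2, so n(NH3) = 2.558 × 2/1 = 5.116 mol.
Mass of NH3 = 5.116 mol × 17.034 g/mol = 87.14 g.

87.1 g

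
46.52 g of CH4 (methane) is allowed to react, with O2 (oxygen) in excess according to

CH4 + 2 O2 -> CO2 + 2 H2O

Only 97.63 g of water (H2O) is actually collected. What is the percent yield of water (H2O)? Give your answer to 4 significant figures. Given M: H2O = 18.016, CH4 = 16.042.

93.44 %

n(CH4) = 46.520 g / 16.042 g/mol = 2.8999 mol.
From the equation the CH4:H2O mole ratio is 1:2, so n(H2O) = 2.8999 × 2/1 = 5.7998 mol.
Mass of H2O = 5.7998 mol × 18.016 g/mol = 104.49 g.
This is the theoretical yield. Percent yield = 97.63 g / 104.49 g × 100% = 93.436%.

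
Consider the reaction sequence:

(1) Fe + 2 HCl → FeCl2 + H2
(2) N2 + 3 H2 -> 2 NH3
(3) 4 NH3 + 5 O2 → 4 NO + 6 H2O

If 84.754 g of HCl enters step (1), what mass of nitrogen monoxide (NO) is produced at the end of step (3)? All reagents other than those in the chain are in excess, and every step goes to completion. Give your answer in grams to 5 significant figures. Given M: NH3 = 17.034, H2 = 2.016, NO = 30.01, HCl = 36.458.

n(HCl) = 84.754 / 36.458 = 2.32470 mol.
Reaction (1): HCl→H2 ratio 2:1 ⇒ n(H2) = 1.16235 mol.
Reaction (2): H2→NH3 ratio 3:2 ⇒ n(NH3) = 0.774901 mol.
Reaction (3): NH3→NO ratio 4:4 ⇒ n(NO) = 0.774901 mol.
Mass of NO = 0.774901 × 30.01 = 23.2548 g.

23.255 g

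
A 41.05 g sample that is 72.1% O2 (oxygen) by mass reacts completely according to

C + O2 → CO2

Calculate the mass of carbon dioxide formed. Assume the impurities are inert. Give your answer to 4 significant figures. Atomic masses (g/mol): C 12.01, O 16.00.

Mass of pure O2 = 41.05 g × 0.721 = 29.597 g.
M(O2) = 2(16.00) = 32.00 g/mol.
M(CO2) = 12.01 + 2(16.00) = 44.01 g/mol.
n(O2) = 29.597 g / 32.00 g/mol = 0.92491 mol.
From the equation the O2:CO2 mole ratio is 1:1, so n(CO2) = 0.92491 × 1/1 = 0.92491 mol.
Mass of CO2 = 0.92491 mol × 44.01 g/mol = 40.705 g.

40.71 g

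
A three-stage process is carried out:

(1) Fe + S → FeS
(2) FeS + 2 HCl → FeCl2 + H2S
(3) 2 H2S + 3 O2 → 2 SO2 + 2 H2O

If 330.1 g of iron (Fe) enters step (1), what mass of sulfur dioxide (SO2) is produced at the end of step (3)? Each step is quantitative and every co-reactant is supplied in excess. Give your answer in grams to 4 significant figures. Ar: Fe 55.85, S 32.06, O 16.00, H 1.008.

M(Fe) = 55.85 g/mol.
M(SO2) = 32.06 + 2(16.00) = 64.06 g/mol.
n(Fe) = 330.1 / 55.85 = 5.9105 mol.
Reaction (1): Fe→FeS ratio 1:1 ⇒ n(FeS) = 5.9105 mol.
Reaction (2): FeS→H2S ratio 1:1 ⇒ n(H2S) = 5.9105 mol.
Reaction (3): H2S→SO2 ratio 2:2 ⇒ n(SO2) = 5.9105 mol.
Mass of SO2 = 5.9105 × 64.06 = 378.62 g.

378.6 g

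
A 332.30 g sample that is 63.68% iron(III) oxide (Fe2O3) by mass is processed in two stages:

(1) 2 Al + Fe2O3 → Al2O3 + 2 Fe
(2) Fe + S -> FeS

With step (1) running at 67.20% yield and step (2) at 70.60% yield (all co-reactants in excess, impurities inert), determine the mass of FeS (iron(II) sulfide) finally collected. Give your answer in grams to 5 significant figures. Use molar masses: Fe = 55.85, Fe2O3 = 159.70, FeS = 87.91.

Pure Fe2O3 = 332.30 × 0.6368 = 211.609 g.
n(Fe2O3) = 211.609 / 159.70 = 1.32504 mol.
Step 1 (Fe2O3:Fe = 1:2): theoretical n(Fe) = 2.65008 mol; at 67.20% yield, n(Fe) = 1.78085 mol.
Step 2 (Fe:FeS = 1:1): theoretical n(FeS) = 1.78085 mol, so theoretical mass = 1.78085 × 87.91 = 156.555 g.
At 70.60% yield, actual mass of FeS = 156.555 × 0.7060 = 110.528 g.

110.53 g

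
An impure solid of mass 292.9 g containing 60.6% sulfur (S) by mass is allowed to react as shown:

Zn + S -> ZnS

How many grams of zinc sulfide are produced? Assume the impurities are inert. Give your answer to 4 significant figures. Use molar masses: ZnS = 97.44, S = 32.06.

Mass of pure S = 292.9 g × 0.606 = 177.50 g.
n(S) = 177.50 g / 32.06 g/mol = 5.5364 mol.
From the equation the S:ZnS mole ratio is 1:1, so n(ZnS) = 5.5364 × 1/1 = 5.5364 mol.
Mass of ZnS = 5.5364 mol × 97.44 g/mol = 539.47 g.

539.5 g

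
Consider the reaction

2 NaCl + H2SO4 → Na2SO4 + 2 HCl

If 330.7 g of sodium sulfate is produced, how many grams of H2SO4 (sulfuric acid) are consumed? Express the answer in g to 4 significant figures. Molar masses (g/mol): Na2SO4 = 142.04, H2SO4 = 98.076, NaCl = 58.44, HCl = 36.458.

228.3 g

n(Na2SO4) = 330.70 g / 142.04 g/mol = 2.3282 mol.
From the equation the Na2SO4:H2SO4 mole ratio is 1:1, so n(H2SO4) = 2.3282 × 1/1 = 2.3282 mol.
Mass of H2SO4 = 2.3282 mol × 98.076 g/mol = 228.34 g.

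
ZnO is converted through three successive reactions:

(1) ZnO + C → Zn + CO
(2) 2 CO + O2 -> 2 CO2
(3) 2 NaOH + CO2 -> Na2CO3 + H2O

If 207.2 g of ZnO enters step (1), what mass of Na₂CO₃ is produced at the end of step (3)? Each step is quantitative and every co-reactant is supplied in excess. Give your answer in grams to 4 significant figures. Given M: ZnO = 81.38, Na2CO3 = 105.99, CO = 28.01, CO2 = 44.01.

n(ZnO) = 207.2 / 81.38 = 2.5461 mol.
Reaction (1): ZnO→CO ratio 1:1 ⇒ n(CO) = 2.5461 mol.
Reaction (2): CO→CO2 ratio 2:2 ⇒ n(CO2) = 2.5461 mol.
Reaction (3): CO2→Na2CO3 ratio 1:1 ⇒ n(Na2CO3) = 2.5461 mol.
Mass of Na2CO3 = 2.5461 × 105.99 = 269.86 g.

269.9 g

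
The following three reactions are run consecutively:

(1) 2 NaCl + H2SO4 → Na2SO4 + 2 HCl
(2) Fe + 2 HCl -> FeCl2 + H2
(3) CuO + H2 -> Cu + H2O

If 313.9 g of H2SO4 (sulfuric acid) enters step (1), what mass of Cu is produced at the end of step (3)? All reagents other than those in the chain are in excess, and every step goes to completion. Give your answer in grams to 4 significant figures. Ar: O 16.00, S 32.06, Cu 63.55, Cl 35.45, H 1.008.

M(H2SO4) = 2(1.008) + 32.06 + 4(16.00) = 98.076 g/mol.
M(Cu) = 63.55 g/mol.
n(H2SO4) = 313.9 / 98.076 = 3.2006 mol.
Reaction (1): H2SO4→HCl ratio 1:2 ⇒ n(HCl) = 6.4012 mol.
Reaction (2): HCl→H2 ratio 2:1 ⇒ n(H2) = 3.2006 mol.
Reaction (3): H2→Cu ratio 1:1 ⇒ n(Cu) = 3.2006 mol.
Mass of Cu = 3.2006 × 63.55 = 203.40 g.

203.4 g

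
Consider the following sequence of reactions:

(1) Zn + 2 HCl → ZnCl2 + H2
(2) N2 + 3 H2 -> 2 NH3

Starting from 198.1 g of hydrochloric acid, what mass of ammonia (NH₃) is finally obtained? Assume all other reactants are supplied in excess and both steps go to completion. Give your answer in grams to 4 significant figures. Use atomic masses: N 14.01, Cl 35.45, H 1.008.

30.85 g

M(HCl) = 1.008 + 35.45 = 36.458 g/mol.
M(NH3) = 14.01 + 3(1.008) = 17.034 g/mol.
n(HCl) = 198.10 / 36.458 = 5.4336 mol.
Step 1 gives a 2:1 ratio of HCl to H2, so n(H2) = 2.7168 mol.
In step 2 the H2:NH3 ratio is 3:2, so n(NH3) = 1.8112 mol.
Mass of NH3 = 1.8112 × 17.034 = 30.852 g.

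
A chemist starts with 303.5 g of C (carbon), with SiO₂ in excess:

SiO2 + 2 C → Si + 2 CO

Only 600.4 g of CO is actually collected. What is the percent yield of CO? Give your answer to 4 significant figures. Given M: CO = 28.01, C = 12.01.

84.82 %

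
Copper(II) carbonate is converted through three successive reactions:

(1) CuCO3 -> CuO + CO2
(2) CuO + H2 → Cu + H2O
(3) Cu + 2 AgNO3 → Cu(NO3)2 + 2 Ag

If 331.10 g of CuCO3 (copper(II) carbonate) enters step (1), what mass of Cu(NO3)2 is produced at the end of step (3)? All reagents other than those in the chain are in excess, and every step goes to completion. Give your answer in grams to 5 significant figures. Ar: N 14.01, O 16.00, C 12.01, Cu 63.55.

502.63 g

M(CuCO3) = 63.55 + 12.01 + 3(16.00) = 123.56 g/mol.
M(Cu(NO3)2) = 63.55 + 2(14.01) + 6(16.00) = 187.57 g/mol.
n(CuCO3) = 331.10 / 123.56 = 2.67967 mol.
Reaction (1): CuCO3→CuO ratio 1:1 ⇒ n(CuO) = 2.67967 mol.
Reaction (2): CuO→Cu ratio 1:1 ⇒ n(Cu) = 2.67967 mol.
Reaction (3): Cu→Cu(NO3)2 ratio 1:1 ⇒ n(Cu(NO3)2) = 2.67967 mol.
Mass of Cu(NO3)2 = 2.67967 × 187.57 = 502.626 g.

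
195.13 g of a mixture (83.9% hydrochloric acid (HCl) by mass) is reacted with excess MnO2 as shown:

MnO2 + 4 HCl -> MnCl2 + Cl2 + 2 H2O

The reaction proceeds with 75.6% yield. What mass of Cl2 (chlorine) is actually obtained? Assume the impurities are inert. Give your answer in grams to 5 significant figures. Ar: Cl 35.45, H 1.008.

60.173 g

Pure HCl available = 195.13 g × 0.839 = 163.714 g.
M(HCl) = 1.008 + 35.45 = 36.458 g/mol.
M(Cl2) = 2(35.45) = 70.90 g/mol.
n(HCl) = 163.714 g / 36.458 g/mol = 4.49048 mol.
From the equation the HCl:Cl2 mole ratio is 4:1, so n(Cl2) = 4.49048 × 1/4 = 1.12262 mol.
Mass of Cl2 = 1.12262 mol × 70.90 g/mol = 79.5938 g.
Actual mass collected = 79.5938 g × 0.756 = 60.1729 g.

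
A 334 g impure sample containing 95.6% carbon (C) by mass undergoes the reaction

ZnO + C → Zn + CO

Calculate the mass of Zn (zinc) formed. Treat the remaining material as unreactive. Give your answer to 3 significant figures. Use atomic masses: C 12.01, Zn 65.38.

Mass of pure C = 334 g × 0.956 = 319.3 g.
M(C) = 12.01 g/mol.
M(Zn) = 65.38 g/mol.
n(C) = 319.3 g / 12.01 g/mol = 26.59 mol.
From the equation the C:Zn mole ratio is 1:1, so n(Zn) = 26.59 × 1/1 = 26.59 mol.
Mass of Zn = 26.59 mol × 65.38 g/mol = 1738 g.

1740 g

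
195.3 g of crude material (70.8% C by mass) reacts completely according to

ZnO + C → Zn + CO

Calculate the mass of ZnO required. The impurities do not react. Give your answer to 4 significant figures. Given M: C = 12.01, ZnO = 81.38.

Mass of pure C = 195.3 g × 0.708 = 138.27 g.
n(C) = 138.27 g / 12.01 g/mol = 11.513 mol.
From the equation the C:ZnO mole ratio is 1:1, so n(ZnO) = 11.513 × 1/1 = 11.513 mol.
Mass of ZnO = 11.513 mol × 81.38 g/mol = 936.94 g.

936.9 g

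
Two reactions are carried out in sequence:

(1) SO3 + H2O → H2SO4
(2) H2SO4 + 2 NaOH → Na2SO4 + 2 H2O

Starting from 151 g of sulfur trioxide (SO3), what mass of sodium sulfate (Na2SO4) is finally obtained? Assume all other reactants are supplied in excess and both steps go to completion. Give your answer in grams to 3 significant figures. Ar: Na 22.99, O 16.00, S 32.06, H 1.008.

M(SO3) = 32.06 + 3(16.00) = 80.06 g/mol.
M(Na2SO4) = 2(22.99) + 32.06 + 4(16.00) = 142.04 g/mol.
n(SO3) = 151.0 / 80.06 = 1.886 mol.
Step 1 gives a 1:1 ratio of SO3 to H2SO4, so n(H2SO4) = 1.886 mol.
In step 2 the H2SO4:Na2SO4 ratio is 1:1, so n(Na2SO4) = 1.886 mol.
Mass of Na2SO4 = 1.886 × 142.04 = 267.9 g.

268 g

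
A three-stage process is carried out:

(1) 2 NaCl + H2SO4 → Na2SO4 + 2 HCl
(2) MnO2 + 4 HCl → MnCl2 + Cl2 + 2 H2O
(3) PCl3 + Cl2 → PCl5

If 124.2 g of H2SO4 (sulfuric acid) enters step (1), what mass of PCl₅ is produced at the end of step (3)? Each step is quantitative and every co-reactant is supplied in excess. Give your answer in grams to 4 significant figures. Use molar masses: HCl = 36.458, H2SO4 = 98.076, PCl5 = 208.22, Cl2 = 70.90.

n(H2SO4) = 124.2 / 98.076 = 1.2664 mol.
Reaction (1): H2SO4→HCl ratio 1:2 ⇒ n(HCl) = 2.5327 mol.
Reaction (2): HCl→Cl2 ratio 4:1 ⇒ n(Cl2) = 0.63318 mol.
Reaction (3): Cl2→PCl5 ratio 1:1 ⇒ n(PCl5) = 0.63318 mol.
Mass of PCl5 = 0.63318 × 208.22 = 131.84 g.

131.8 g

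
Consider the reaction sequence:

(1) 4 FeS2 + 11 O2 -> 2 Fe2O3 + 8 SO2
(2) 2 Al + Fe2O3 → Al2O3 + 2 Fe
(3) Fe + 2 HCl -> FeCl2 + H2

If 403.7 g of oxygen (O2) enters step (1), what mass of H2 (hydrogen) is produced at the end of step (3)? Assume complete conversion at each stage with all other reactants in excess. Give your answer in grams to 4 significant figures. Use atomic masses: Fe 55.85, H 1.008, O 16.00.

M(O2) = 2(16.00) = 32.00 g/mol.
M(H2) = 2(1.008) = 2.016 g/mol.
n(O2) = 403.7 / 32.00 = 12.616 mol.
Reaction (1): O2→Fe2O3 ratio 11:2 ⇒ n(Fe2O3) = 2.2937 mol.
Reaction (2): Fe2O3→Fe ratio 1:2 ⇒ n(Fe) = 4.5875 mol.
Reaction (3): Fe→H2 ratio 1:1 ⇒ n(H2) = 4.5875 mol.
Mass of H2 = 4.5875 × 2.016 = 9.2484 g.

9.248 g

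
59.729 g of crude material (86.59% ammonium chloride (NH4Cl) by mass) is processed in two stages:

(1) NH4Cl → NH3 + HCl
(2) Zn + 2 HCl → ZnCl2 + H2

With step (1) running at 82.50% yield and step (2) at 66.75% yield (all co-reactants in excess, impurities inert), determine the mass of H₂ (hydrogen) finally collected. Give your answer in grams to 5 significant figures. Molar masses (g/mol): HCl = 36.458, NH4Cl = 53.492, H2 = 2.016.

Pure NH4Cl = 59.729 × 0.8659 = 51.7193 g.
n(NH4Cl) = 51.7193 / 53.492 = 0.966861 mol.
Step 1 (NH4Cl:HCl = 1:1): theoretical n(HCl) = 0.966861 mol; at 82.50% yield, n(HCl) = 0.797661 mol.
Step 2 (HCl:H2 = 2:1): theoretical n(H2) = 0.398830 mol, so theoretical mass = 0.398830 × 2.016 = 0.804042 g.
At 66.75% yield, actual mass of H2 = 0.804042 × 0.6675 = 0.536698 g.

0.53670 g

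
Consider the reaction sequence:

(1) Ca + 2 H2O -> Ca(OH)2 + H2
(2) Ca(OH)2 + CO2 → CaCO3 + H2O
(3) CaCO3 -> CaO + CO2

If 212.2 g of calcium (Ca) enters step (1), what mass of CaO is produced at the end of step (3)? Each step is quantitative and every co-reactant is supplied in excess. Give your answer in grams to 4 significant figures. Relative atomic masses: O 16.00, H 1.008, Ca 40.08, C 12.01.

296.9 g

M(Ca) = 40.08 g/mol.
M(CaO) = 40.08 + 16.00 = 56.08 g/mol.
n(Ca) = 212.2 / 40.08 = 5.2944 mol.
Reaction (1): Ca→Ca(OH)2 ratio 1:1 ⇒ n(Ca(OH)2) = 5.2944 mol.
Reaction (2): Ca(OH)2→CaCO3 ratio 1:1 ⇒ n(CaCO3) = 5.2944 mol.
Reaction (3): CaCO3→CaO ratio 1:1 ⇒ n(CaO) = 5.2944 mol.
Mass of CaO = 5.2944 × 56.08 = 296.91 g.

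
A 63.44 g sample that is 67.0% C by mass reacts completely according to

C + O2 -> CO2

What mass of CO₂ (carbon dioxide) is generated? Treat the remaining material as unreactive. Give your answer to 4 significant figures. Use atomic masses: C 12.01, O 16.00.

155.8 g

Mass of pure C = 63.44 g × 0.670 = 42.505 g.
M(C) = 12.01 g/mol.
M(CO2) = 12.01 + 2(16.00) = 44.01 g/mol.
n(C) = 42.505 g / 12.01 g/mol = 3.5391 mol.
From the equation the C:CO2 mole ratio is 1:1, so n(CO2) = 3.5391 × 1/1 = 3.5391 mol.
Mass of CO2 = 3.5391 mol × 44.01 g/mol = 155.76 g.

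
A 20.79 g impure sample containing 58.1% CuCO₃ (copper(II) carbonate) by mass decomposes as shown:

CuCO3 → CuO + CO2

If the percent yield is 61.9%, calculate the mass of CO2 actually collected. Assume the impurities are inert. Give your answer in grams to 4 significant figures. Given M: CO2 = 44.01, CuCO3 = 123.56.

Pure CuCO3 available = 20.79 g × 0.581 = 12.079 g.
n(CuCO3) = 12.079 g / 123.56 g/mol = 0.097758 mol.
From the equation the CuCO3:CO2 mole ratio is 1:1, so n(CO2) = 0.097758 × 1/1 = 0.097758 mol.
Mass of CO2 = 0.097758 mol × 44.01 g/mol = 4.3023 g.
Actual mass collected = 4.3023 g × 0.619 = 2.6631 g.

2.663 g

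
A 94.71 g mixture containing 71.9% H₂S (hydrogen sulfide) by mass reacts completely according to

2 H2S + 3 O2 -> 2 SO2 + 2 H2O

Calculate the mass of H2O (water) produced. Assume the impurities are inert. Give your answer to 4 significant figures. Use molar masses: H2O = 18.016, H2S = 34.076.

36.00 g

Mass of pure H2S = 94.71 g × 0.719 = 68.096 g.
n(H2S) = 68.096 g / 34.076 g/mol = 1.9984 mol.
From the equation the H2S:H2O mole ratio is 2:2, so n(H2O) = 1.9984 × 2/2 = 1.9984 mol.
Mass of H2O = 1.9984 mol × 18.016 g/mol = 36.003 g.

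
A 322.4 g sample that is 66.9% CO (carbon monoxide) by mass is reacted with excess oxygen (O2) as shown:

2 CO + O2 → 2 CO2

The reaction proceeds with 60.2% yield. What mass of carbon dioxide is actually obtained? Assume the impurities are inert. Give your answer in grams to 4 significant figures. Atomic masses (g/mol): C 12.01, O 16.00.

204.0 g

Pure CO available = 322.4 g × 0.669 = 215.69 g.
M(CO) = 12.01 + 16.00 = 28.01 g/mol.
M(CO2) = 12.01 + 2(16.00) = 44.01 g/mol.
n(CO) = 215.69 g / 28.01 g/mol = 7.7003 mol.
From the equation the CO:CO2 mole ratio is 2:2, so n(CO2) = 7.7003 × 2/2 = 7.7003 mol.
Mass of CO2 = 7.7003 mol × 44.01 g/mol = 338.89 g.
Actual mass collected = 338.89 g × 0.602 = 204.01 g.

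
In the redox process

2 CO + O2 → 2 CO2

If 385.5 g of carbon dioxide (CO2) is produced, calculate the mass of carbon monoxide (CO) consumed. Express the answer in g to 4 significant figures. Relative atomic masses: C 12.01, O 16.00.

M(CO2) = 12.01 + 2(16.00) = 44.01 g/mol.
M(CO) = 12.01 + 16.00 = 28.01 g/mol.
n(CO2) = 385.50 g / 44.01 g/mol = 8.7594 mol.
From the equation the CO2:CO mole ratio is 2:2, so n(CO) = 8.7594 × 2/2 = 8.7594 mol.
Mass of CO = 8.7594 mol × 28.01 g/mol = 245.35 g.

245.4 g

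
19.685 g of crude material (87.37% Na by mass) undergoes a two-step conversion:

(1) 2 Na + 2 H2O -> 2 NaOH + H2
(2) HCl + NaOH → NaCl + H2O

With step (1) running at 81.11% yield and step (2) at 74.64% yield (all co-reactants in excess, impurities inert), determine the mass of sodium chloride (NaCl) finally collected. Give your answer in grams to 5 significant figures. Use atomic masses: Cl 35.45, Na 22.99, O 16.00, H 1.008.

Pure Na = 19.685 × 0.8737 = 17.1988 g.
M(Na) = 22.99 g/mol.
M(NaCl) = 22.99 + 35.45 = 58.44 g/mol.
n(Na) = 17.1988 / 22.99 = 0.748098 mol.
Step 1 (Na:NaOH = 2:2): theoretical n(NaOH) = 0.748098 mol; at 81.11% yield, n(NaOH) = 0.606783 mol.
Step 2 (NaOH:NaCl = 1:1): theoretical n(NaCl) = 0.606783 mol, so theoretical mass = 0.606783 × 58.44 = 35.4604 g.
At 74.64% yield, actual mass of NaCl = 35.4604 × 0.7464 = 26.4676 g.

26.468 g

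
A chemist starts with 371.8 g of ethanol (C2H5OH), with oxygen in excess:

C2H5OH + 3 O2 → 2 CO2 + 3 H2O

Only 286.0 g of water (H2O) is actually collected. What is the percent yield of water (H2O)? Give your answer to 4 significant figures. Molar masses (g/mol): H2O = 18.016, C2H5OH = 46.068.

n(C2H5OH) = 371.80 g / 46.068 g/mol = 8.0707 mol.
From the equation the C2H5OH:H2O mole ratio is 1:3, so n(H2O) = 8.0707 × 3/1 = 24.212 mol.
Mass of H2O = 24.212 mol × 18.016 g/mol = 436.20 g.
This is the theoretical yield. Percent yield = 286.0 g / 436.20 g × 100% = 65.566%.

65.57 %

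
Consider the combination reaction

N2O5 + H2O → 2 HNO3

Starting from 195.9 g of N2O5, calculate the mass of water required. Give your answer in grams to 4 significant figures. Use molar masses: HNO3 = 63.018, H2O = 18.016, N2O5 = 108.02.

n(N2O5) = 195.90 g / 108.02 g/mol = 1.8136 mol.
From the equation the N2O5:H2O mole ratio is 1:1, so n(H2O) = 1.8136 × 1/1 = 1.8136 mol.
Mass of H2O = 1.8136 mol × 18.016 g/mol = 32.673 g.

32.67 g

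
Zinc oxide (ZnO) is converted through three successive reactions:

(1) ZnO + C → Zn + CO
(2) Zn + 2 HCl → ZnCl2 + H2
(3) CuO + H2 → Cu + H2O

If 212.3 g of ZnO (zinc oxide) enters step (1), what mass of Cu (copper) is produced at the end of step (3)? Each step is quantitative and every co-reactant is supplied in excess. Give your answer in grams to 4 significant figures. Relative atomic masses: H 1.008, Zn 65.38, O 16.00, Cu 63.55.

165.8 g

M(ZnO) = 65.38 + 16.00 = 81.38 g/mol.
M(Cu) = 63.55 g/mol.
n(ZnO) = 212.3 / 81.38 = 2.6087 mol.
Reaction (1): ZnO→Zn ratio 1:1 ⇒ n(Zn) = 2.6087 mol.
Reaction (2): Zn→H2 ratio 1:1 ⇒ n(H2) = 2.6087 mol.
Reaction (3): H2→Cu ratio 1:1 ⇒ n(Cu) = 2.6087 mol.
Mass of Cu = 2.6087 × 63.55 = 165.79 g.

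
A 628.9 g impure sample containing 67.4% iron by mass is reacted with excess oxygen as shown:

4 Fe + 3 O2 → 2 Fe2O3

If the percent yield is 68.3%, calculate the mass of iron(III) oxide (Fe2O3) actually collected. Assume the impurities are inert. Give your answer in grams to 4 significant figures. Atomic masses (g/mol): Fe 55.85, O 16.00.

Pure Fe available = 628.9 g × 0.674 = 423.88 g.
M(Fe) = 55.85 g/mol.
M(Fe2O3) = 2(55.85) + 3(16.00) = 159.70 g/mol.
n(Fe) = 423.88 g / 55.85 g/mol = 7.5896 mol.
From the equation the Fe:Fe2O3 mole ratio is 4:2, so n(Fe2O3) = 7.5896 × 2/4 = 3.7948 mol.
Mass of Fe2O3 = 3.7948 mol × 159.70 g/mol = 606.03 g.
Actual mass collected = 606.03 g × 0.683 = 413.92 g.

413.9 g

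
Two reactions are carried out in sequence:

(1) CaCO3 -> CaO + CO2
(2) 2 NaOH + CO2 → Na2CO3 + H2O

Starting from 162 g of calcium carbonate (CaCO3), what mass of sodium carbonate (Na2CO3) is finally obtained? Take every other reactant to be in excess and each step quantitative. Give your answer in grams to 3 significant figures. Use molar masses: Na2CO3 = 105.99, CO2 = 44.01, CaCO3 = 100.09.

172 g

n(CaCO3) = 162.0 / 100.09 = 1.619 mol.
Step 1 gives a 1:1 ratio of CaCO3 to CO2, so n(CO2) = 1.619 mol.
In step 2 the CO2:Na2CO3 ratio is 1:1, so n(Na2CO3) = 1.619 mol.
Mass of Na2CO3 = 1.619 × 105.99 = 171.5 g.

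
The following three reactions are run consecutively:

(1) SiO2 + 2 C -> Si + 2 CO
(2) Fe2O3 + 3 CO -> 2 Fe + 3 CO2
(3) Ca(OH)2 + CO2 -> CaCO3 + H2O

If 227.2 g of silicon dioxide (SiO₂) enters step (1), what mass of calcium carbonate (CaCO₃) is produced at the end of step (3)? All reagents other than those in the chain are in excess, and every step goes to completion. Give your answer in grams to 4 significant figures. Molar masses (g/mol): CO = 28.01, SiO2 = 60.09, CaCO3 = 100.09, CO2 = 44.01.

756.9 g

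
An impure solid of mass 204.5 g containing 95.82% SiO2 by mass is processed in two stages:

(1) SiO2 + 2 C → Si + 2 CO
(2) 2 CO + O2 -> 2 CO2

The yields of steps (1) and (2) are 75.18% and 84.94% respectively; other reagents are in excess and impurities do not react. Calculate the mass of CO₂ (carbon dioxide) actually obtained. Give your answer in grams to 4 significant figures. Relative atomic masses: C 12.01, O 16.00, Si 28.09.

Pure SiO2 = 204.5 × 0.9582 = 195.95 g.
M(SiO2) = 28.09 + 2(16.00) = 60.09 g/mol.
M(CO2) = 12.01 + 2(16.00) = 44.01 g/mol.
n(SiO2) = 195.95 / 60.09 = 3.2610 mol.
Step 1 (SiO2:CO = 1:2): theoretical n(CO) = 6.5219 mol; at 75.18% yield, n(CO) = 4.9032 mol.
Step 2 (CO:CO2 = 2:2): theoretical n(CO2) = 4.9032 mol, so theoretical mass = 4.9032 × 44.01 = 215.79 g.
At 84.94% yield, actual mass of CO2 = 215.79 × 0.8494 = 183.29 g.

183.3 g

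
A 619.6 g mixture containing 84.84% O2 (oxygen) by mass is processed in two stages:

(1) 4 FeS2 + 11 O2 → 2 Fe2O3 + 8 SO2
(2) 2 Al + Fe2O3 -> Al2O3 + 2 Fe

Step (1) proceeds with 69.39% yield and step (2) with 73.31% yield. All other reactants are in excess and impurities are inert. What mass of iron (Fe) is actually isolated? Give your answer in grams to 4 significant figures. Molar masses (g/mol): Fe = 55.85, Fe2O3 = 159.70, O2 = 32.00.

Pure O2 = 619.6 × 0.8484 = 525.67 g.
n(O2) = 525.67 / 32.00 = 16.427 mol.
Step 1 (O2:Fe2O3 = 11:2): theoretical n(Fe2O3) = 2.9868 mol; at 69.39% yield, n(Fe2O3) = 2.0725 mol.
Step 2 (Fe2O3:Fe = 1:2): theoretical n(Fe) = 4.1450 mol, so theoretical mass = 4.1450 × 55.85 = 231.50 g.
At 73.31% yield, actual mass of Fe = 231.50 × 0.7331 = 169.71 g.

169.7 g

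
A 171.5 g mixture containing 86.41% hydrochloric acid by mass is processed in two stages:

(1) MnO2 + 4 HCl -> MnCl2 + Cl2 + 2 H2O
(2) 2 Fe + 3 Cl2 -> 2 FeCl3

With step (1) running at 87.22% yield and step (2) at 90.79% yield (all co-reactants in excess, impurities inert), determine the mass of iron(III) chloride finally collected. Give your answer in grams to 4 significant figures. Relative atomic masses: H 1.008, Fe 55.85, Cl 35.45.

Pure HCl = 171.5 × 0.8641 = 148.19 g.
M(HCl) = 1.008 + 35.45 = 36.458 g/mol.
M(FeCl3) = 55.85 + 3(35.45) = 162.20 g/mol.
n(HCl) = 148.19 / 36.458 = 4.0648 mol.
Step 1 (HCl:Cl2 = 4:1): theoretical n(Cl2) = 1.0162 mol; at 87.22% yield, n(Cl2) = 0.88632 mol.
Step 2 (Cl2:FeCl3 = 3:2): theoretical n(FeCl3) = 0.59088 mol, so theoretical mass = 0.59088 × 162.20 = 95.841 g.
At 90.79% yield, actual mass of FeCl3 = 95.841 × 0.9079 = 87.014 g.

87.01 g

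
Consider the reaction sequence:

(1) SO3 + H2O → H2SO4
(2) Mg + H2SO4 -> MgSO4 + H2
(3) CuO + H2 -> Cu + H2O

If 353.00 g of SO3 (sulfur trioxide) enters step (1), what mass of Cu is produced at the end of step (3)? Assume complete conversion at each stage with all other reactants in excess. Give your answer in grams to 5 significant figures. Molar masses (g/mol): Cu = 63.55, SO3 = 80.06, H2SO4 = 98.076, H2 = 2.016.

280.20 g

n(SO3) = 353.00 / 80.06 = 4.40919 mol.
Reaction (1): SO3→H2SO4 ratio 1:1 ⇒ n(H2SO4) = 4.40919 mol.
Reaction (2): H2SO4→H2 ratio 1:1 ⇒ n(H2) = 4.40919 mol.
Reaction (3): H2→Cu ratio 1:1 ⇒ n(Cu) = 4.40919 mol.
Mass of Cu = 4.40919 × 63.55 = 280.204 g.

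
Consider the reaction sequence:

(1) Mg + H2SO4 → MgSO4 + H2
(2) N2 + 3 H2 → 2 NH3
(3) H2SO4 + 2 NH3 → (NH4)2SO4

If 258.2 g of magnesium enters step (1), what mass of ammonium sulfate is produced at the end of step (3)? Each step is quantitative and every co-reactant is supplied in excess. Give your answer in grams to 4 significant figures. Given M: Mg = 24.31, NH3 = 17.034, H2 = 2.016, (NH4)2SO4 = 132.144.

n(Mg) = 258.2 / 24.31 = 10.621 mol.
Reaction (1): Mg→H2 ratio 1:1 ⇒ n(H2) = 10.621 mol.
Reaction (2): H2→NH3 ratio 3:2 ⇒ n(NH3) = 7.0808 mol.
Reaction (3): NH3→(NH4)2SO4 ratio 2:1 ⇒ n((NH4)2SO4) = 3.5404 mol.
Mass of (NH4)2SO4 = 3.5404 × 132.144 = 467.84 g.

467.8 g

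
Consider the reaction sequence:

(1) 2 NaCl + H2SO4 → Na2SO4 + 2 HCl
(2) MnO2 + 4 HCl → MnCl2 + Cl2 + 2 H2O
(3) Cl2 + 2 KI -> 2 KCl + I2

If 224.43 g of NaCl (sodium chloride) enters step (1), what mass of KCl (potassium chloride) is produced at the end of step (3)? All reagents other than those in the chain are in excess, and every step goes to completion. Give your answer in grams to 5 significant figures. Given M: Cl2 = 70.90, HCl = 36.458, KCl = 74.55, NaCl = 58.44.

143.15 g

n(NaCl) = 224.43 / 58.44 = 3.84035 mol.
Reaction (1): NaCl→HCl ratio 2:2 ⇒ n(HCl) = 3.84035 mol.
Reaction (2): HCl→Cl2 ratio 4:1 ⇒ n(Cl2) = 0.960087 mol.
Reaction (3): Cl2→KCl ratio 1:2 ⇒ n(KCl) = 1.92017 mol.
Mass of KCl = 1.92017 × 74.55 = 143.149 g.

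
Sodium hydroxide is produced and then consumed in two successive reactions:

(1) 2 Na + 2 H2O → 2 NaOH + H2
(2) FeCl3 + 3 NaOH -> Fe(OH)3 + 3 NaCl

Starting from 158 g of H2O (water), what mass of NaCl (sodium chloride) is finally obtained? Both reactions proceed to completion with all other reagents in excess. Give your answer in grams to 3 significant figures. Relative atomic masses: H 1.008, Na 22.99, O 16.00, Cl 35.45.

M(H2O) = 2(1.008) + 16.00 = 18.016 g/mol.
M(NaCl) = 22.99 + 35.45 = 58.44 g/mol.
n(H2O) = 158.0 / 18.016 = 8.770 mol.
Step 1 gives a 2:2 ratio of H2O to NaOH, so n(NaOH) = 8.770 mol.
In step 2 the NaOH:NaCl ratio is 3:3, so n(NaCl) = 8.770 mol.
Mass of NaCl = 8.770 × 58.44 = 512.5 g.

513 g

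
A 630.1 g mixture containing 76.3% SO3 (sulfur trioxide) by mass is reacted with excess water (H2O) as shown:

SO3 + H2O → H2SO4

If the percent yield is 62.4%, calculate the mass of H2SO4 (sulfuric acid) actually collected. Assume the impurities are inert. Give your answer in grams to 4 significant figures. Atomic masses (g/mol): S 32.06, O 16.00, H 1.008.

Pure SO3 available = 630.1 g × 0.763 = 480.77 g.
M(SO3) = 32.06 + 3(16.00) = 80.06 g/mol.
M(H2SO4) = 2(1.008) + 32.06 + 4(16.00) = 98.076 g/mol.
n(SO3) = 480.77 g / 80.06 g/mol = 6.0051 mol.
From the equation the SO3:H2SO4 mole ratio is 1:1, so n(H2SO4) = 6.0051 × 1/1 = 6.0051 mol.
Mass of H2SO4 = 6.0051 mol × 98.076 g/mol = 588.95 g.
Actual mass collected = 588.95 g × 0.624 = 367.51 g.

367.5 g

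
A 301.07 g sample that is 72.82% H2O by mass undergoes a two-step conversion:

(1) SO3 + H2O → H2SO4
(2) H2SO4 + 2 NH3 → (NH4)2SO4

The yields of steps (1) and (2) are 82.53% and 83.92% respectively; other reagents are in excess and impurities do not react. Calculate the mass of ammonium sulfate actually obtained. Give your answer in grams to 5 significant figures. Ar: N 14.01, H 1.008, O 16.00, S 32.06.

1113.7 g

Pure H2O = 301.07 × 0.7282 = 219.239 g.
M(H2O) = 2(1.008) + 16.00 = 18.016 g/mol.
M((NH4)2SO4) = 2(14.01) + 8(1.008) + 32.06 + 4(16.00) = 132.144 g/mol.
n(H2O) = 219.239 / 18.016 = 12.1691 mol.
Step 1 (H2O:H2SO4 = 1:1): theoretical n(H2SO4) = 12.1691 mol; at 82.53% yield, n(H2SO4) = 10.0432 mol.
Step 2 (H2SO4:(NH4)2SO4 = 1:1): theoretical n((NH4)2SO4) = 10.0432 mol, so theoretical mass = 10.0432 × 132.144 = 1327.15 g.
At 83.92% yield, actual mass of (NH4)2SO4 = 1327.15 × 0.8392 = 1113.74 g.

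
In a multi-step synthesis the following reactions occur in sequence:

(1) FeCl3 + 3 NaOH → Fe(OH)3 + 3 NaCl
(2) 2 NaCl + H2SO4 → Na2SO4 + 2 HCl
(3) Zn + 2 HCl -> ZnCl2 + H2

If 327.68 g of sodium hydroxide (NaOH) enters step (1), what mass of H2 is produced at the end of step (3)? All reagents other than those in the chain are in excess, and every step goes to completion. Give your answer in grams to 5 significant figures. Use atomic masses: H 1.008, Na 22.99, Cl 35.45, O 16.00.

8.2579 g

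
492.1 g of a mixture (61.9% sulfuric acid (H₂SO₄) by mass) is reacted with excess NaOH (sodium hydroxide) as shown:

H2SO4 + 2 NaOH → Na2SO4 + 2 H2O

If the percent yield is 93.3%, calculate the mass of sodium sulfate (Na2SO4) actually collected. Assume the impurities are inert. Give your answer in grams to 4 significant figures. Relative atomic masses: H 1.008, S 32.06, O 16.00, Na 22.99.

411.6 g

Pure H2SO4 available = 492.1 g × 0.619 = 304.61 g.
M(H2SO4) = 2(1.008) + 32.06 + 4(16.00) = 98.076 g/mol.
M(Na2SO4) = 2(22.99) + 32.06 + 4(16.00) = 142.04 g/mol.
n(H2SO4) = 304.61 g / 98.076 g/mol = 3.1059 mol.
From the equation the H2SO4:Na2SO4 mole ratio is 1:1, so n(Na2SO4) = 3.1059 × 1/1 = 3.1059 mol.
Mass of Na2SO4 = 3.1059 mol × 142.04 g/mol = 441.16 g.
Actual mass collected = 441.16 g × 0.933 = 411.60 g.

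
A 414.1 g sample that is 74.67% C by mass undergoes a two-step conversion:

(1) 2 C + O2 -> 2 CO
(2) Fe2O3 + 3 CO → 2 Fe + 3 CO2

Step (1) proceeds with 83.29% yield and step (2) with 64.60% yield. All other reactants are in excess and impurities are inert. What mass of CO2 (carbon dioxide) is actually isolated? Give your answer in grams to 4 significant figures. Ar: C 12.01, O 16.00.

Pure C = 414.1 × 0.7467 = 309.21 g.
M(C) = 12.01 g/mol.
M(CO2) = 12.01 + 2(16.00) = 44.01 g/mol.
n(C) = 309.21 / 12.01 = 25.746 mol.
Step 1 (C:CO = 2:2): theoretical n(CO) = 25.746 mol; at 83.29% yield, n(CO) = 21.444 mol.
Step 2 (CO:CO2 = 3:3): theoretical n(CO2) = 21.444 mol, so theoretical mass = 21.444 × 44.01 = 943.74 g.
At 64.60% yield, actual mass of CO2 = 943.74 × 0.6460 = 609.66 g.

609.7 g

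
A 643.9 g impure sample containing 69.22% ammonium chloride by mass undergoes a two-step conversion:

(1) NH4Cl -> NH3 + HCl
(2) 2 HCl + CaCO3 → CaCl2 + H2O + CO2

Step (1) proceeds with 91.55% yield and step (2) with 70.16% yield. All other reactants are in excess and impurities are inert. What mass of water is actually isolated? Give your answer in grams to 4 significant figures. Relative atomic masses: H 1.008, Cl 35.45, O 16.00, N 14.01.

48.21 g

Pure NH4Cl = 643.9 × 0.6922 = 445.71 g.
M(NH4Cl) = 14.01 + 4(1.008) + 35.45 = 53.492 g/mol.
M(H2O) = 2(1.008) + 16.00 = 18.016 g/mol.
n(NH4Cl) = 445.71 / 53.492 = 8.3322 mol.
Step 1 (NH4Cl:HCl = 1:1): theoretical n(HCl) = 8.3322 mol; at 91.55% yield, n(HCl) = 7.6282 mol.
Step 2 (HCl:H2O = 2:1): theoretical n(H2O) = 3.8141 mol, so theoretical mass = 3.8141 × 18.016 = 68.714 g.
At 70.16% yield, actual mass of H2O = 68.714 × 0.7016 = 48.210 g.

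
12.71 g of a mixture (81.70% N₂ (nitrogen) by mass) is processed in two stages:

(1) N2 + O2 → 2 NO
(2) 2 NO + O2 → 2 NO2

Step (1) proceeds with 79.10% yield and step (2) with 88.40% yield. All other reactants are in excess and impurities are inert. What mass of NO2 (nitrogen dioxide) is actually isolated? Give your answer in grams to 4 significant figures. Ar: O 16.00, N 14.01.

23.85 g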